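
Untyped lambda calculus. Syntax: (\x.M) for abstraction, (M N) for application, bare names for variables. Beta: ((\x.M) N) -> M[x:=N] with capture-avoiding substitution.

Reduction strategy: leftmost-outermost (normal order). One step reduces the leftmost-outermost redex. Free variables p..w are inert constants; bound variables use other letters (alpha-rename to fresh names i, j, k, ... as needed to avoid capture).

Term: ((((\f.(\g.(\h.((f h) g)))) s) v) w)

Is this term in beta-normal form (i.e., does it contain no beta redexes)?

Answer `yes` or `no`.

Answer: no

Derivation:
Term: ((((\f.(\g.(\h.((f h) g)))) s) v) w)
Found 1 beta redex(es).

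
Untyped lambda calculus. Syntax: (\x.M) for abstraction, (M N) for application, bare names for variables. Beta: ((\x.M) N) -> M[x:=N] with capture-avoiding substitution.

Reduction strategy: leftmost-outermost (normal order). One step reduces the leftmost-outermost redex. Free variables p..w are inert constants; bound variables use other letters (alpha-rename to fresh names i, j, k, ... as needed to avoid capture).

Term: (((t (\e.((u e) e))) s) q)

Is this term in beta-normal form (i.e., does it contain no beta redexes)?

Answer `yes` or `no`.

Term: (((t (\e.((u e) e))) s) q)
No beta redexes found.

Answer: yes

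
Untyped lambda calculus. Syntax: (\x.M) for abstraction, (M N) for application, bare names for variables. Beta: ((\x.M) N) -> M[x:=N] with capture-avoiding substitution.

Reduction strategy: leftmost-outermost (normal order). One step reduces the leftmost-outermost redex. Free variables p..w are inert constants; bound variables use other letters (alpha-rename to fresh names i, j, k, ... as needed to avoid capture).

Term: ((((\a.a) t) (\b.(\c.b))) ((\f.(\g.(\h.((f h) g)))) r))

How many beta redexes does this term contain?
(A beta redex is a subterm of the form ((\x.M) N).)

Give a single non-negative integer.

Answer: 2

Derivation:
Term: ((((\a.a) t) (\b.(\c.b))) ((\f.(\g.(\h.((f h) g)))) r))
  Redex: ((\a.a) t)
  Redex: ((\f.(\g.(\h.((f h) g)))) r)
Total redexes: 2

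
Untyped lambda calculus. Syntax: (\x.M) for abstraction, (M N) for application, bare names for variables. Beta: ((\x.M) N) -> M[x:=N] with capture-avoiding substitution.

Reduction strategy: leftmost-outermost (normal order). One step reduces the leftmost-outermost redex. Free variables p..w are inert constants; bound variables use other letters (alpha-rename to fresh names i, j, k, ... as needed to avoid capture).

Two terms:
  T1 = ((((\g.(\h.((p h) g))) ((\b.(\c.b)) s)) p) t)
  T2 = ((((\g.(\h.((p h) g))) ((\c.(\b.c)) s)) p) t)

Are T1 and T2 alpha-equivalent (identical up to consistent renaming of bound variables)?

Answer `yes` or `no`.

Answer: yes

Derivation:
Term 1: ((((\g.(\h.((p h) g))) ((\b.(\c.b)) s)) p) t)
Term 2: ((((\g.(\h.((p h) g))) ((\c.(\b.c)) s)) p) t)
Alpha-equivalence: compare structure up to binder renaming.
Result: True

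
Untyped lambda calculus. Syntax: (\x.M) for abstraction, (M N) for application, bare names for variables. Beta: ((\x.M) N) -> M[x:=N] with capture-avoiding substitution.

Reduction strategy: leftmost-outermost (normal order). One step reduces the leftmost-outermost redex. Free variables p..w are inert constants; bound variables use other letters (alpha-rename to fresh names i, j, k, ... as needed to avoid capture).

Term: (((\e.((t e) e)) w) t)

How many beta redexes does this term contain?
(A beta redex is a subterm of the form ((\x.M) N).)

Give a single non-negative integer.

Answer: 1

Derivation:
Term: (((\e.((t e) e)) w) t)
  Redex: ((\e.((t e) e)) w)
Total redexes: 1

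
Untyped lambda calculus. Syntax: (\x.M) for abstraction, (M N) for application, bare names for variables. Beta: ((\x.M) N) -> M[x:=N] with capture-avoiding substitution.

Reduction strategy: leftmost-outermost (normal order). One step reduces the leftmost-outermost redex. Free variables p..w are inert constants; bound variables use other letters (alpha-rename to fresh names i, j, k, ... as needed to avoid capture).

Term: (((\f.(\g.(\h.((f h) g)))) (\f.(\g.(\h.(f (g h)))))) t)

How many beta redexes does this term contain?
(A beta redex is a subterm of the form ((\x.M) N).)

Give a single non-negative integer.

Answer: 1

Derivation:
Term: (((\f.(\g.(\h.((f h) g)))) (\f.(\g.(\h.(f (g h)))))) t)
  Redex: ((\f.(\g.(\h.((f h) g)))) (\f.(\g.(\h.(f (g h))))))
Total redexes: 1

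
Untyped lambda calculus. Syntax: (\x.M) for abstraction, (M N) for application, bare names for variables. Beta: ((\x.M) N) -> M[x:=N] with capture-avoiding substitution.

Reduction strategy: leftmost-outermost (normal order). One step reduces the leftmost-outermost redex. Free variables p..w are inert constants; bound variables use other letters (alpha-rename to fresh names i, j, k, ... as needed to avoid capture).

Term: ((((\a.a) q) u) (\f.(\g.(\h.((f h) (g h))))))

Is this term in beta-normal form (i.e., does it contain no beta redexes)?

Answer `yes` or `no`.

Answer: no

Derivation:
Term: ((((\a.a) q) u) (\f.(\g.(\h.((f h) (g h))))))
Found 1 beta redex(es).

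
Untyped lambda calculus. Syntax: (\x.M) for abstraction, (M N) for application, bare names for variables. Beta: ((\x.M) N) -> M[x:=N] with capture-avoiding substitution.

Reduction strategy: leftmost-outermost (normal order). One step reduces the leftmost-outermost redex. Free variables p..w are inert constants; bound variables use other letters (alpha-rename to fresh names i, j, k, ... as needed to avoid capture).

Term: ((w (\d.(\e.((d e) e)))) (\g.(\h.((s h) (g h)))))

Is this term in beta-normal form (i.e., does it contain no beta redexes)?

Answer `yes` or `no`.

Term: ((w (\d.(\e.((d e) e)))) (\g.(\h.((s h) (g h)))))
No beta redexes found.

Answer: yes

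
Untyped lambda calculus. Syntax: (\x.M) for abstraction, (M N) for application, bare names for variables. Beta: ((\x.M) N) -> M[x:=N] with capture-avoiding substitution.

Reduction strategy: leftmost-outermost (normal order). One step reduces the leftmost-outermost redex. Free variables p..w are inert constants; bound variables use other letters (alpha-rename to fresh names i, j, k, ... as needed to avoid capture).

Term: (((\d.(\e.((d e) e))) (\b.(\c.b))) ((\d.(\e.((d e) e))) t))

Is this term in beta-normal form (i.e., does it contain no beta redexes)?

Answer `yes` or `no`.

Term: (((\d.(\e.((d e) e))) (\b.(\c.b))) ((\d.(\e.((d e) e))) t))
Found 2 beta redex(es).

Answer: no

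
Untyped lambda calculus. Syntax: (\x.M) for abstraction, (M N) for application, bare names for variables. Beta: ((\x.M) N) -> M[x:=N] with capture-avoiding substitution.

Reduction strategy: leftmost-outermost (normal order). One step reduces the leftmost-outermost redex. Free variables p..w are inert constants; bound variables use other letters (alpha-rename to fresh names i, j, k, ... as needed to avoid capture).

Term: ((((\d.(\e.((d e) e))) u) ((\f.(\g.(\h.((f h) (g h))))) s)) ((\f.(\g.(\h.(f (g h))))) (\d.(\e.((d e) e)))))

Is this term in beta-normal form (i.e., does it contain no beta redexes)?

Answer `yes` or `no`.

Term: ((((\d.(\e.((d e) e))) u) ((\f.(\g.(\h.((f h) (g h))))) s)) ((\f.(\g.(\h.(f (g h))))) (\d.(\e.((d e) e)))))
Found 3 beta redex(es).

Answer: no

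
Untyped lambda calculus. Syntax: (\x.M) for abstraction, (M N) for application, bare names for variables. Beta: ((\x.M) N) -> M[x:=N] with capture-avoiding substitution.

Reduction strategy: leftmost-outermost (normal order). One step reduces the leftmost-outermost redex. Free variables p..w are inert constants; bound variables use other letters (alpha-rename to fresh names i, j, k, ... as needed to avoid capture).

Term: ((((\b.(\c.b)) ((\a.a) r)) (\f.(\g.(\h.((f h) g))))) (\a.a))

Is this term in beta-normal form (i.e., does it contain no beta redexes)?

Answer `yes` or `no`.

Answer: no

Derivation:
Term: ((((\b.(\c.b)) ((\a.a) r)) (\f.(\g.(\h.((f h) g))))) (\a.a))
Found 2 beta redex(es).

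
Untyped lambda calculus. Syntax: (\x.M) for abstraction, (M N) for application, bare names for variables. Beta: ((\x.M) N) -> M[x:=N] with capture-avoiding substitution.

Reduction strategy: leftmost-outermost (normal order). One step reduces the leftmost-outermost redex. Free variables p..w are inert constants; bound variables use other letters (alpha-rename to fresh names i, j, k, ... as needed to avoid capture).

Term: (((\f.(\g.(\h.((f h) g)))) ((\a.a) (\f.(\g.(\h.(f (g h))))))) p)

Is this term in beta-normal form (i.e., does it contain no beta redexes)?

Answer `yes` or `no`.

Answer: no

Derivation:
Term: (((\f.(\g.(\h.((f h) g)))) ((\a.a) (\f.(\g.(\h.(f (g h))))))) p)
Found 2 beta redex(es).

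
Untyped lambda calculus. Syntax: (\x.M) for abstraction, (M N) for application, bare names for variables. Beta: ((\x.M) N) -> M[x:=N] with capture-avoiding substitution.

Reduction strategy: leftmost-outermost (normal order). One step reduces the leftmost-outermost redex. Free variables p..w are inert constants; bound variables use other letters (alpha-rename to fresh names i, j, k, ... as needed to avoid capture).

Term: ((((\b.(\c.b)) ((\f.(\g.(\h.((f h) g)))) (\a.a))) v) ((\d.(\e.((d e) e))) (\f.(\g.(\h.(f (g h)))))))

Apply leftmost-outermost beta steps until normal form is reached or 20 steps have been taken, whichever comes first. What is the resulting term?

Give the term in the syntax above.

Answer: (\h.(h (\e.(\h.(e (e h))))))

Derivation:
Step 0: ((((\b.(\c.b)) ((\f.(\g.(\h.((f h) g)))) (\a.a))) v) ((\d.(\e.((d e) e))) (\f.(\g.(\h.(f (g h)))))))
Step 1: (((\c.((\f.(\g.(\h.((f h) g)))) (\a.a))) v) ((\d.(\e.((d e) e))) (\f.(\g.(\h.(f (g h)))))))
Step 2: (((\f.(\g.(\h.((f h) g)))) (\a.a)) ((\d.(\e.((d e) e))) (\f.(\g.(\h.(f (g h)))))))
Step 3: ((\g.(\h.(((\a.a) h) g))) ((\d.(\e.((d e) e))) (\f.(\g.(\h.(f (g h)))))))
Step 4: (\h.(((\a.a) h) ((\d.(\e.((d e) e))) (\f.(\g.(\h.(f (g h))))))))
Step 5: (\h.(h ((\d.(\e.((d e) e))) (\f.(\g.(\h.(f (g h))))))))
Step 6: (\h.(h (\e.(((\f.(\g.(\h.(f (g h))))) e) e))))
Step 7: (\h.(h (\e.((\g.(\h.(e (g h)))) e))))
Step 8: (\h.(h (\e.(\h.(e (e h))))))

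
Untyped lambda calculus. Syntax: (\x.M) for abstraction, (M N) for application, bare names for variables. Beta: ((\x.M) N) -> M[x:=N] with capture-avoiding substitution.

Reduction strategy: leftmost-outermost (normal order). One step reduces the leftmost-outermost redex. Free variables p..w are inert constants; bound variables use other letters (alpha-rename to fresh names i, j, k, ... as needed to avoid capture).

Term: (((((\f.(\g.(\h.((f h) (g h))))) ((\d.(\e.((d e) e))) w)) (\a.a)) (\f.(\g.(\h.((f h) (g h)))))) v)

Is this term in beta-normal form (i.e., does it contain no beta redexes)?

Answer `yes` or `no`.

Answer: no

Derivation:
Term: (((((\f.(\g.(\h.((f h) (g h))))) ((\d.(\e.((d e) e))) w)) (\a.a)) (\f.(\g.(\h.((f h) (g h)))))) v)
Found 2 beta redex(es).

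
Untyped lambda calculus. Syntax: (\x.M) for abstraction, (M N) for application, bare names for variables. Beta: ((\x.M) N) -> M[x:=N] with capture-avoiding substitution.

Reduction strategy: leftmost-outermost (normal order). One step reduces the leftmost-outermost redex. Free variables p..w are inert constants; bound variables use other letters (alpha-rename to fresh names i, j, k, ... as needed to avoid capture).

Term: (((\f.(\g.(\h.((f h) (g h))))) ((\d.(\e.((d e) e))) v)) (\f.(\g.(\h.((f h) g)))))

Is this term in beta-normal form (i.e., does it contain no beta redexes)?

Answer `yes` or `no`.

Term: (((\f.(\g.(\h.((f h) (g h))))) ((\d.(\e.((d e) e))) v)) (\f.(\g.(\h.((f h) g)))))
Found 2 beta redex(es).

Answer: no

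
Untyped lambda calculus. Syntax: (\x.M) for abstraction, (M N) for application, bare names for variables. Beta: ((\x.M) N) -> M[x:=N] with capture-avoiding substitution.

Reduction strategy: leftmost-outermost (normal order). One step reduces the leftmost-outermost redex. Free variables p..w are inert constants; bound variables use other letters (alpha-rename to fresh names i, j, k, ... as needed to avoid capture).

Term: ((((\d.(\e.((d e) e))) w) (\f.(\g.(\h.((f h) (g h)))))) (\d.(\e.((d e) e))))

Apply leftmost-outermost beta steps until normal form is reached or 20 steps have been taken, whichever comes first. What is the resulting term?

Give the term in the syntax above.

Step 0: ((((\d.(\e.((d e) e))) w) (\f.(\g.(\h.((f h) (g h)))))) (\d.(\e.((d e) e))))
Step 1: (((\e.((w e) e)) (\f.(\g.(\h.((f h) (g h)))))) (\d.(\e.((d e) e))))
Step 2: (((w (\f.(\g.(\h.((f h) (g h)))))) (\f.(\g.(\h.((f h) (g h)))))) (\d.(\e.((d e) e))))

Answer: (((w (\f.(\g.(\h.((f h) (g h)))))) (\f.(\g.(\h.((f h) (g h)))))) (\d.(\e.((d e) e))))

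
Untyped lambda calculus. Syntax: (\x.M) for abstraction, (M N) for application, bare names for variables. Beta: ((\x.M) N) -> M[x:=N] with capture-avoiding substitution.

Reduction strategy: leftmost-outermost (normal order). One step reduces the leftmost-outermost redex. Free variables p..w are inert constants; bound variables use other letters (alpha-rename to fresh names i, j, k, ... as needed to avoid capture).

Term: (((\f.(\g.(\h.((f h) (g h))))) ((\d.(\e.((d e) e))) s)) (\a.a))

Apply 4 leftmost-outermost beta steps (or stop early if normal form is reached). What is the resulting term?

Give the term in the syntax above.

Answer: (\h.(((s h) h) ((\a.a) h)))

Derivation:
Step 0: (((\f.(\g.(\h.((f h) (g h))))) ((\d.(\e.((d e) e))) s)) (\a.a))
Step 1: ((\g.(\h.((((\d.(\e.((d e) e))) s) h) (g h)))) (\a.a))
Step 2: (\h.((((\d.(\e.((d e) e))) s) h) ((\a.a) h)))
Step 3: (\h.(((\e.((s e) e)) h) ((\a.a) h)))
Step 4: (\h.(((s h) h) ((\a.a) h)))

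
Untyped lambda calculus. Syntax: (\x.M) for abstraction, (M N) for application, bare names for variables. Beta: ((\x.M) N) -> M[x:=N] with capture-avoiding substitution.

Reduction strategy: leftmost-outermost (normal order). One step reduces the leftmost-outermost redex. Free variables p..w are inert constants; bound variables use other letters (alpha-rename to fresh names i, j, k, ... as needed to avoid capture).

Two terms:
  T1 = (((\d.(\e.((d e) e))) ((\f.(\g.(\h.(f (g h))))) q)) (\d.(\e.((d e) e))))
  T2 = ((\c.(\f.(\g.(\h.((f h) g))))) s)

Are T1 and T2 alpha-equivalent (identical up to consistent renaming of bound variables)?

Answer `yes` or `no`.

Answer: no

Derivation:
Term 1: (((\d.(\e.((d e) e))) ((\f.(\g.(\h.(f (g h))))) q)) (\d.(\e.((d e) e))))
Term 2: ((\c.(\f.(\g.(\h.((f h) g))))) s)
Alpha-equivalence: compare structure up to binder renaming.
Result: False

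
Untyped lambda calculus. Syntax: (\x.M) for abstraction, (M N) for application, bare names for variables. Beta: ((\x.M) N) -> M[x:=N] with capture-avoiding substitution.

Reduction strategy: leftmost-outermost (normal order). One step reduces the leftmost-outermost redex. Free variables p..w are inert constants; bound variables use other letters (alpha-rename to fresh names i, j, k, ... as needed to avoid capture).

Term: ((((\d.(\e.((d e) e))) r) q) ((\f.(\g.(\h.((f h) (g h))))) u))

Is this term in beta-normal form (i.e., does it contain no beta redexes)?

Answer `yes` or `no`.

Term: ((((\d.(\e.((d e) e))) r) q) ((\f.(\g.(\h.((f h) (g h))))) u))
Found 2 beta redex(es).

Answer: no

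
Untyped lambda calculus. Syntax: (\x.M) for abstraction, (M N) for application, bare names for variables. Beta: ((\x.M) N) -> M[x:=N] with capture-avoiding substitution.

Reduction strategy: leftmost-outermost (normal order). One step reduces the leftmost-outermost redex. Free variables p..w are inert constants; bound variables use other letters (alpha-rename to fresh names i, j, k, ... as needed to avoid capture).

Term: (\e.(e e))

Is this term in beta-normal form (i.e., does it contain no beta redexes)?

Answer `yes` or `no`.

Answer: yes

Derivation:
Term: (\e.(e e))
No beta redexes found.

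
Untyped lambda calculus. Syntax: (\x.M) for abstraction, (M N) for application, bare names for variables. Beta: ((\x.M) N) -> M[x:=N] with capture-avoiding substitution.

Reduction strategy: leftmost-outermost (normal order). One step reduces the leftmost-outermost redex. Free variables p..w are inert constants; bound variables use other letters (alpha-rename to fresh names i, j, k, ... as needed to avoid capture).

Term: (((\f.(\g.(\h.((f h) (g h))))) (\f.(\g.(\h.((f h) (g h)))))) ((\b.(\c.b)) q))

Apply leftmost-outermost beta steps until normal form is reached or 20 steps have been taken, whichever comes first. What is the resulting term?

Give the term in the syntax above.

Step 0: (((\f.(\g.(\h.((f h) (g h))))) (\f.(\g.(\h.((f h) (g h)))))) ((\b.(\c.b)) q))
Step 1: ((\g.(\h.(((\f.(\g.(\h.((f h) (g h))))) h) (g h)))) ((\b.(\c.b)) q))
Step 2: (\h.(((\f.(\g.(\h.((f h) (g h))))) h) (((\b.(\c.b)) q) h)))
Step 3: (\h.((\g.(\i.((h i) (g i)))) (((\b.(\c.b)) q) h)))
Step 4: (\h.(\i.((h i) ((((\b.(\c.b)) q) h) i))))
Step 5: (\h.(\i.((h i) (((\c.q) h) i))))
Step 6: (\h.(\i.((h i) (q i))))

Answer: (\h.(\i.((h i) (q i))))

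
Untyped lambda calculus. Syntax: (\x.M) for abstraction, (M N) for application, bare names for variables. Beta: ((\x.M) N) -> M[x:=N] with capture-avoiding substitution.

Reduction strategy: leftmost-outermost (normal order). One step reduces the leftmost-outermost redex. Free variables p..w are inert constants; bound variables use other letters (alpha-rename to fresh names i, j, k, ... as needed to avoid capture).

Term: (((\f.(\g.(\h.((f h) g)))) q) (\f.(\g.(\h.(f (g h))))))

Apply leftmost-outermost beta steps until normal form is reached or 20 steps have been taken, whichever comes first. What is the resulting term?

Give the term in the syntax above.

Answer: (\h.((q h) (\f.(\g.(\h.(f (g h)))))))

Derivation:
Step 0: (((\f.(\g.(\h.((f h) g)))) q) (\f.(\g.(\h.(f (g h))))))
Step 1: ((\g.(\h.((q h) g))) (\f.(\g.(\h.(f (g h))))))
Step 2: (\h.((q h) (\f.(\g.(\h.(f (g h)))))))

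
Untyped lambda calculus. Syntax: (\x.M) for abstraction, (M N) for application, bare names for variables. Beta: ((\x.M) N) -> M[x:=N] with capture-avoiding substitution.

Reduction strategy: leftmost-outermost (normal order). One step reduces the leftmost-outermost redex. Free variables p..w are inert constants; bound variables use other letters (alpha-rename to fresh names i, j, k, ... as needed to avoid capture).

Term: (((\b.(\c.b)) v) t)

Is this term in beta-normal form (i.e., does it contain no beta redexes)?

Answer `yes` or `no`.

Answer: no

Derivation:
Term: (((\b.(\c.b)) v) t)
Found 1 beta redex(es).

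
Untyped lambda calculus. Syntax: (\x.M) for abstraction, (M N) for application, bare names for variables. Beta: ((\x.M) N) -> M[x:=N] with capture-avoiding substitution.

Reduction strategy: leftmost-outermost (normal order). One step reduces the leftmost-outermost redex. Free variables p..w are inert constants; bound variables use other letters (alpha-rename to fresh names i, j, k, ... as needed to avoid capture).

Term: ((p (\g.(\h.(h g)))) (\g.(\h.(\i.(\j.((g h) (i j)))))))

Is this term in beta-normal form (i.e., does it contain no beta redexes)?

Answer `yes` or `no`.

Term: ((p (\g.(\h.(h g)))) (\g.(\h.(\i.(\j.((g h) (i j)))))))
No beta redexes found.

Answer: yes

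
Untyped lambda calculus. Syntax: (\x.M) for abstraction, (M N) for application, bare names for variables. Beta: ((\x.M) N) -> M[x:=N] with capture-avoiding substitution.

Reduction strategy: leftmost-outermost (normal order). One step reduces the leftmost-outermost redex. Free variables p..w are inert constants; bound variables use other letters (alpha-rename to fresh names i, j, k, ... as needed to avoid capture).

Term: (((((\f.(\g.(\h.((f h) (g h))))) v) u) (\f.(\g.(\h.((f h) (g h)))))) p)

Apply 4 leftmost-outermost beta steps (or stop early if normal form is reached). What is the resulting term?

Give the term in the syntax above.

Answer: (((v (\f.(\g.(\h.((f h) (g h)))))) (u (\f.(\g.(\h.((f h) (g h))))))) p)

Derivation:
Step 0: (((((\f.(\g.(\h.((f h) (g h))))) v) u) (\f.(\g.(\h.((f h) (g h)))))) p)
Step 1: ((((\g.(\h.((v h) (g h)))) u) (\f.(\g.(\h.((f h) (g h)))))) p)
Step 2: (((\h.((v h) (u h))) (\f.(\g.(\h.((f h) (g h)))))) p)
Step 3: (((v (\f.(\g.(\h.((f h) (g h)))))) (u (\f.(\g.(\h.((f h) (g h))))))) p)
Step 4: (normal form reached)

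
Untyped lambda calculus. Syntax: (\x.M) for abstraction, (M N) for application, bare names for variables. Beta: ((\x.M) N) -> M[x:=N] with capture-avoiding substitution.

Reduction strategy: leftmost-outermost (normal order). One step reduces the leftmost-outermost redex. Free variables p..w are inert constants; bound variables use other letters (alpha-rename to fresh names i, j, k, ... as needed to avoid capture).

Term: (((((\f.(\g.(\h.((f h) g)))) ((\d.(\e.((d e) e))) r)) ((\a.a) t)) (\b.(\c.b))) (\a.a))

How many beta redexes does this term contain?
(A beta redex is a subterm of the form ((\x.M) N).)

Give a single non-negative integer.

Term: (((((\f.(\g.(\h.((f h) g)))) ((\d.(\e.((d e) e))) r)) ((\a.a) t)) (\b.(\c.b))) (\a.a))
  Redex: ((\f.(\g.(\h.((f h) g)))) ((\d.(\e.((d e) e))) r))
  Redex: ((\d.(\e.((d e) e))) r)
  Redex: ((\a.a) t)
Total redexes: 3

Answer: 3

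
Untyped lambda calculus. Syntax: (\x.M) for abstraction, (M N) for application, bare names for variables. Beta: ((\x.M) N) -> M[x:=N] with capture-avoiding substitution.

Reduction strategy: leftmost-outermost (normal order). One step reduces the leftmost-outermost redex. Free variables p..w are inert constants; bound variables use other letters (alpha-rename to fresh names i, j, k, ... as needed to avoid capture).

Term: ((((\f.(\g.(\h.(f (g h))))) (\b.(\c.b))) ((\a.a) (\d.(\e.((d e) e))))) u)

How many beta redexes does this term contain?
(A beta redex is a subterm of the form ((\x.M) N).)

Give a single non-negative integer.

Answer: 2

Derivation:
Term: ((((\f.(\g.(\h.(f (g h))))) (\b.(\c.b))) ((\a.a) (\d.(\e.((d e) e))))) u)
  Redex: ((\f.(\g.(\h.(f (g h))))) (\b.(\c.b)))
  Redex: ((\a.a) (\d.(\e.((d e) e))))
Total redexes: 2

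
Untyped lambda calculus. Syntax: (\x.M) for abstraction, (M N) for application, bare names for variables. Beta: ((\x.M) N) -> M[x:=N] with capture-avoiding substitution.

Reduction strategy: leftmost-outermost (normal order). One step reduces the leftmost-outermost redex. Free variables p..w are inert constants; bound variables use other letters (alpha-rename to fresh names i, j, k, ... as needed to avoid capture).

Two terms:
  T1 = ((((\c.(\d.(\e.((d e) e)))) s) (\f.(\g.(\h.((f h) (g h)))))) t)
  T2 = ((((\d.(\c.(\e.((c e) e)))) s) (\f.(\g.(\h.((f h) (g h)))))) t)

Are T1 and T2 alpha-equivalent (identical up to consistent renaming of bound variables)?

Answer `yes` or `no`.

Answer: yes

Derivation:
Term 1: ((((\c.(\d.(\e.((d e) e)))) s) (\f.(\g.(\h.((f h) (g h)))))) t)
Term 2: ((((\d.(\c.(\e.((c e) e)))) s) (\f.(\g.(\h.((f h) (g h)))))) t)
Alpha-equivalence: compare structure up to binder renaming.
Result: True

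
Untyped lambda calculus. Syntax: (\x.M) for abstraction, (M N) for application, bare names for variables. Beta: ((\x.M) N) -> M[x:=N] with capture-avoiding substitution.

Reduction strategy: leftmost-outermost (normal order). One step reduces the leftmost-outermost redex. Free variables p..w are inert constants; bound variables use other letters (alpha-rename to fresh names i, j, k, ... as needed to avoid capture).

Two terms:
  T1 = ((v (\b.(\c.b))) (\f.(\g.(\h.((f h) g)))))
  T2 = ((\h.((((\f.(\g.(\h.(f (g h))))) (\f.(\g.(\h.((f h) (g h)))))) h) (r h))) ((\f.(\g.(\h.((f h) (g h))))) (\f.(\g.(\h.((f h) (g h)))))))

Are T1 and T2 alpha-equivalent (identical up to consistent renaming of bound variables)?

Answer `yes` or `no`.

Answer: no

Derivation:
Term 1: ((v (\b.(\c.b))) (\f.(\g.(\h.((f h) g)))))
Term 2: ((\h.((((\f.(\g.(\h.(f (g h))))) (\f.(\g.(\h.((f h) (g h)))))) h) (r h))) ((\f.(\g.(\h.((f h) (g h))))) (\f.(\g.(\h.((f h) (g h)))))))
Alpha-equivalence: compare structure up to binder renaming.
Result: False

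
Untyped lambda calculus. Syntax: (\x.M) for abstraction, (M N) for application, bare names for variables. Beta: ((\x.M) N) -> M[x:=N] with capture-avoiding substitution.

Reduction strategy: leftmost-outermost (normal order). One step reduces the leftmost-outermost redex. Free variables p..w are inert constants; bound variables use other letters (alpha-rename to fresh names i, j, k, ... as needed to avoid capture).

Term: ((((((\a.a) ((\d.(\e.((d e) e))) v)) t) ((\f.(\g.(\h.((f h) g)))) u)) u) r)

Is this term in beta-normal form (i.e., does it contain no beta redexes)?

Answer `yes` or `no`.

Term: ((((((\a.a) ((\d.(\e.((d e) e))) v)) t) ((\f.(\g.(\h.((f h) g)))) u)) u) r)
Found 3 beta redex(es).

Answer: no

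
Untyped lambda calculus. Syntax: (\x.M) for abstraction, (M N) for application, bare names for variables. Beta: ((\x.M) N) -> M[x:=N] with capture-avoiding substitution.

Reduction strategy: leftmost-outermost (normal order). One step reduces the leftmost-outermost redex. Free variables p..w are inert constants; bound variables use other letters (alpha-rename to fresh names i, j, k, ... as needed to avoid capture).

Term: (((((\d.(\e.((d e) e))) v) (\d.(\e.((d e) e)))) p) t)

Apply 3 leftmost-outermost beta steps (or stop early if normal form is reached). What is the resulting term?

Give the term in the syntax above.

Answer: ((((v (\d.(\e.((d e) e)))) (\d.(\e.((d e) e)))) p) t)

Derivation:
Step 0: (((((\d.(\e.((d e) e))) v) (\d.(\e.((d e) e)))) p) t)
Step 1: ((((\e.((v e) e)) (\d.(\e.((d e) e)))) p) t)
Step 2: ((((v (\d.(\e.((d e) e)))) (\d.(\e.((d e) e)))) p) t)
Step 3: (normal form reached)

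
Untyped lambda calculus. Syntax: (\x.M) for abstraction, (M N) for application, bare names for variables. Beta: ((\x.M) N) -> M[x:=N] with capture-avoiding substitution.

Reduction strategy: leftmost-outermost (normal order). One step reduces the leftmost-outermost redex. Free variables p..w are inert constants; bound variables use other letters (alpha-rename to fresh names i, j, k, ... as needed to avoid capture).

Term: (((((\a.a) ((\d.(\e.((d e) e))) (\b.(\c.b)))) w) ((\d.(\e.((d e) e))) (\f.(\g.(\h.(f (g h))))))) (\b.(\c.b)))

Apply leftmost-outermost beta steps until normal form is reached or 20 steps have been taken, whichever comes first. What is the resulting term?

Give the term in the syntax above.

Step 0: (((((\a.a) ((\d.(\e.((d e) e))) (\b.(\c.b)))) w) ((\d.(\e.((d e) e))) (\f.(\g.(\h.(f (g h))))))) (\b.(\c.b)))
Step 1: (((((\d.(\e.((d e) e))) (\b.(\c.b))) w) ((\d.(\e.((d e) e))) (\f.(\g.(\h.(f (g h))))))) (\b.(\c.b)))
Step 2: ((((\e.(((\b.(\c.b)) e) e)) w) ((\d.(\e.((d e) e))) (\f.(\g.(\h.(f (g h))))))) (\b.(\c.b)))
Step 3: (((((\b.(\c.b)) w) w) ((\d.(\e.((d e) e))) (\f.(\g.(\h.(f (g h))))))) (\b.(\c.b)))
Step 4: ((((\c.w) w) ((\d.(\e.((d e) e))) (\f.(\g.(\h.(f (g h))))))) (\b.(\c.b)))
Step 5: ((w ((\d.(\e.((d e) e))) (\f.(\g.(\h.(f (g h))))))) (\b.(\c.b)))
Step 6: ((w (\e.(((\f.(\g.(\h.(f (g h))))) e) e))) (\b.(\c.b)))
Step 7: ((w (\e.((\g.(\h.(e (g h)))) e))) (\b.(\c.b)))
Step 8: ((w (\e.(\h.(e (e h))))) (\b.(\c.b)))

Answer: ((w (\e.(\h.(e (e h))))) (\b.(\c.b)))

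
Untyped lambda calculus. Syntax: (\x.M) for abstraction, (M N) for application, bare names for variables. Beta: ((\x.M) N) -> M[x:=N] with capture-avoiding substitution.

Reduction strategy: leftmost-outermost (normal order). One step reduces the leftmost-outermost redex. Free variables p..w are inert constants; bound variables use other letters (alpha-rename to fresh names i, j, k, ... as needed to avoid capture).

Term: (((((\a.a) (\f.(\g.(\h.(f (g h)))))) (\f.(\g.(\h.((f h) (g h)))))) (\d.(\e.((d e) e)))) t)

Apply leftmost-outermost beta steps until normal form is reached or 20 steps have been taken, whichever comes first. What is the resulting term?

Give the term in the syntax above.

Step 0: (((((\a.a) (\f.(\g.(\h.(f (g h)))))) (\f.(\g.(\h.((f h) (g h)))))) (\d.(\e.((d e) e)))) t)
Step 1: ((((\f.(\g.(\h.(f (g h))))) (\f.(\g.(\h.((f h) (g h)))))) (\d.(\e.((d e) e)))) t)
Step 2: (((\g.(\h.((\f.(\g.(\h.((f h) (g h))))) (g h)))) (\d.(\e.((d e) e)))) t)
Step 3: ((\h.((\f.(\g.(\h.((f h) (g h))))) ((\d.(\e.((d e) e))) h))) t)
Step 4: ((\f.(\g.(\h.((f h) (g h))))) ((\d.(\e.((d e) e))) t))
Step 5: (\g.(\h.((((\d.(\e.((d e) e))) t) h) (g h))))
Step 6: (\g.(\h.(((\e.((t e) e)) h) (g h))))
Step 7: (\g.(\h.(((t h) h) (g h))))

Answer: (\g.(\h.(((t h) h) (g h))))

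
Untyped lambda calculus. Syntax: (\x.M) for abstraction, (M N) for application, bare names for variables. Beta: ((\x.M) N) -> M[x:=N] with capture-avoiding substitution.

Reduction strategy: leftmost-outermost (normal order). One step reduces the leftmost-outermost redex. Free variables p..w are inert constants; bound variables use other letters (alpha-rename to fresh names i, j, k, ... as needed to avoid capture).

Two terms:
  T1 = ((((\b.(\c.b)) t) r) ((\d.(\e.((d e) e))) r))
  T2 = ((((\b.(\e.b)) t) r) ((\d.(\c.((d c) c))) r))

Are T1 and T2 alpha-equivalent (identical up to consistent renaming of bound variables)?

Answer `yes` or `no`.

Answer: yes

Derivation:
Term 1: ((((\b.(\c.b)) t) r) ((\d.(\e.((d e) e))) r))
Term 2: ((((\b.(\e.b)) t) r) ((\d.(\c.((d c) c))) r))
Alpha-equivalence: compare structure up to binder renaming.
Result: True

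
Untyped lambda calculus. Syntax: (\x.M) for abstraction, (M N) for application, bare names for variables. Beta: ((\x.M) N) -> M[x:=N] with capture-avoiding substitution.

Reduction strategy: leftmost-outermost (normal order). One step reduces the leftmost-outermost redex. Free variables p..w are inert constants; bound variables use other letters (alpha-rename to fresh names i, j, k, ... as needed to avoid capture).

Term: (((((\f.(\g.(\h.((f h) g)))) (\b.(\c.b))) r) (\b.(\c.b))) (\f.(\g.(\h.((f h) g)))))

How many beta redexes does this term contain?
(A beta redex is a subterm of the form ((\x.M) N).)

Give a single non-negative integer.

Answer: 1

Derivation:
Term: (((((\f.(\g.(\h.((f h) g)))) (\b.(\c.b))) r) (\b.(\c.b))) (\f.(\g.(\h.((f h) g)))))
  Redex: ((\f.(\g.(\h.((f h) g)))) (\b.(\c.b)))
Total redexes: 1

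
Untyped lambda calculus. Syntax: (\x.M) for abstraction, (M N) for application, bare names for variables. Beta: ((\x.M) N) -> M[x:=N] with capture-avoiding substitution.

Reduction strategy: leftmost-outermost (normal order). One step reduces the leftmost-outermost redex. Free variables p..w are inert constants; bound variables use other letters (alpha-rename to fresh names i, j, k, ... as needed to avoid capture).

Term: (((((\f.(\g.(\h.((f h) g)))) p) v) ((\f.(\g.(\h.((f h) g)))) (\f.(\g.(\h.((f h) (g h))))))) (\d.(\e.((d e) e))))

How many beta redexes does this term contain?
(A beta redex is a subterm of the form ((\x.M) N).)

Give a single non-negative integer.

Term: (((((\f.(\g.(\h.((f h) g)))) p) v) ((\f.(\g.(\h.((f h) g)))) (\f.(\g.(\h.((f h) (g h))))))) (\d.(\e.((d e) e))))
  Redex: ((\f.(\g.(\h.((f h) g)))) p)
  Redex: ((\f.(\g.(\h.((f h) g)))) (\f.(\g.(\h.((f h) (g h))))))
Total redexes: 2

Answer: 2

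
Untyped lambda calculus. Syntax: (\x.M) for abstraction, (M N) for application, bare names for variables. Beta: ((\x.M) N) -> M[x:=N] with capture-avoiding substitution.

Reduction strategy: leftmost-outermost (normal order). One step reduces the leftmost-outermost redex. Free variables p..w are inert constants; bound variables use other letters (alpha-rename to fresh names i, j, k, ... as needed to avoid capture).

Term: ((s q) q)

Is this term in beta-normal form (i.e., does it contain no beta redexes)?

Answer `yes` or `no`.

Term: ((s q) q)
No beta redexes found.

Answer: yes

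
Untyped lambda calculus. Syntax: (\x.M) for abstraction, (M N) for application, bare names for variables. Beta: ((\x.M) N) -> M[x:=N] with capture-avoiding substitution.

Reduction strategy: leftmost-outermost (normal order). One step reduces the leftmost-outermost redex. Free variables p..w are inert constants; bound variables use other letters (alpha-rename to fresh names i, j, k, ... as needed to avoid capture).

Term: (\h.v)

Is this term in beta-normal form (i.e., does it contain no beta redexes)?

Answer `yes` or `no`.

Answer: yes

Derivation:
Term: (\h.v)
No beta redexes found.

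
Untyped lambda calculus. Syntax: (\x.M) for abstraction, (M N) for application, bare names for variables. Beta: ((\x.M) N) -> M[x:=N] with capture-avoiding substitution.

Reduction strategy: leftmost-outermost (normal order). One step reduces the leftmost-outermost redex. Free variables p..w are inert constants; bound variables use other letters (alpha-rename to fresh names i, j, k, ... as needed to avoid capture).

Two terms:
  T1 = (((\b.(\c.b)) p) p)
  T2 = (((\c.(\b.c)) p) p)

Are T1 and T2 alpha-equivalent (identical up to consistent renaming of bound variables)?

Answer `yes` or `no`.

Answer: yes

Derivation:
Term 1: (((\b.(\c.b)) p) p)
Term 2: (((\c.(\b.c)) p) p)
Alpha-equivalence: compare structure up to binder renaming.
Result: True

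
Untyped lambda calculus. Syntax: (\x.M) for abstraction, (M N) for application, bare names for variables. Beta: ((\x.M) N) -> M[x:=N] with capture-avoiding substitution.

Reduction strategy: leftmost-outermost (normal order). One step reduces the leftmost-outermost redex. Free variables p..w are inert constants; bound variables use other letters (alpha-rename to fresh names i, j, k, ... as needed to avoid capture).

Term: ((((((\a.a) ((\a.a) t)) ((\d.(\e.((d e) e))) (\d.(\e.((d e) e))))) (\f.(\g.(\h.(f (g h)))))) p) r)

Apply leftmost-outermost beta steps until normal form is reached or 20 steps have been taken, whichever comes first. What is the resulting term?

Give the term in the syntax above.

Answer: ((((t (\e.((e e) e))) (\f.(\g.(\h.(f (g h)))))) p) r)

Derivation:
Step 0: ((((((\a.a) ((\a.a) t)) ((\d.(\e.((d e) e))) (\d.(\e.((d e) e))))) (\f.(\g.(\h.(f (g h)))))) p) r)
Step 1: ((((((\a.a) t) ((\d.(\e.((d e) e))) (\d.(\e.((d e) e))))) (\f.(\g.(\h.(f (g h)))))) p) r)
Step 2: ((((t ((\d.(\e.((d e) e))) (\d.(\e.((d e) e))))) (\f.(\g.(\h.(f (g h)))))) p) r)
Step 3: ((((t (\e.(((\d.(\e.((d e) e))) e) e))) (\f.(\g.(\h.(f (g h)))))) p) r)
Step 4: ((((t (\e.((\i.((e i) i)) e))) (\f.(\g.(\h.(f (g h)))))) p) r)
Step 5: ((((t (\e.((e e) e))) (\f.(\g.(\h.(f (g h)))))) p) r)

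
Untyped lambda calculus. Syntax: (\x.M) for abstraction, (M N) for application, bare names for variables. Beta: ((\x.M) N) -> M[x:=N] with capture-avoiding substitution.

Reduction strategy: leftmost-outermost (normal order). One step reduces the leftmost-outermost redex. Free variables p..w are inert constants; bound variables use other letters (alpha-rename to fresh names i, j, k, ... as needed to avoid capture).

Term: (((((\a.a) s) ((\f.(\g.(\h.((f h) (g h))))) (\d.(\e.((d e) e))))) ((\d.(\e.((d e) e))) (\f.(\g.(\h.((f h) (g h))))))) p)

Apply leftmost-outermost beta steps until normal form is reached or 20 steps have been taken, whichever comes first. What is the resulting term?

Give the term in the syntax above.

Step 0: (((((\a.a) s) ((\f.(\g.(\h.((f h) (g h))))) (\d.(\e.((d e) e))))) ((\d.(\e.((d e) e))) (\f.(\g.(\h.((f h) (g h))))))) p)
Step 1: (((s ((\f.(\g.(\h.((f h) (g h))))) (\d.(\e.((d e) e))))) ((\d.(\e.((d e) e))) (\f.(\g.(\h.((f h) (g h))))))) p)
Step 2: (((s (\g.(\h.(((\d.(\e.((d e) e))) h) (g h))))) ((\d.(\e.((d e) e))) (\f.(\g.(\h.((f h) (g h))))))) p)
Step 3: (((s (\g.(\h.((\e.((h e) e)) (g h))))) ((\d.(\e.((d e) e))) (\f.(\g.(\h.((f h) (g h))))))) p)
Step 4: (((s (\g.(\h.((h (g h)) (g h))))) ((\d.(\e.((d e) e))) (\f.(\g.(\h.((f h) (g h))))))) p)
Step 5: (((s (\g.(\h.((h (g h)) (g h))))) (\e.(((\f.(\g.(\h.((f h) (g h))))) e) e))) p)
Step 6: (((s (\g.(\h.((h (g h)) (g h))))) (\e.((\g.(\h.((e h) (g h)))) e))) p)
Step 7: (((s (\g.(\h.((h (g h)) (g h))))) (\e.(\h.((e h) (e h))))) p)

Answer: (((s (\g.(\h.((h (g h)) (g h))))) (\e.(\h.((e h) (e h))))) p)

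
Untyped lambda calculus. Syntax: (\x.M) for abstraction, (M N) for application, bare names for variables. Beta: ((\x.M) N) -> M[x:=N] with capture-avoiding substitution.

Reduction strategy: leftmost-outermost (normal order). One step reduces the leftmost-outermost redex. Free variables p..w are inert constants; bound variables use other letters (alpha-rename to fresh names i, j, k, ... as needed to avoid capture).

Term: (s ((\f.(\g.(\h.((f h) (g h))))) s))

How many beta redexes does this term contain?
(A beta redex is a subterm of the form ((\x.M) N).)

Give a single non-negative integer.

Term: (s ((\f.(\g.(\h.((f h) (g h))))) s))
  Redex: ((\f.(\g.(\h.((f h) (g h))))) s)
Total redexes: 1

Answer: 1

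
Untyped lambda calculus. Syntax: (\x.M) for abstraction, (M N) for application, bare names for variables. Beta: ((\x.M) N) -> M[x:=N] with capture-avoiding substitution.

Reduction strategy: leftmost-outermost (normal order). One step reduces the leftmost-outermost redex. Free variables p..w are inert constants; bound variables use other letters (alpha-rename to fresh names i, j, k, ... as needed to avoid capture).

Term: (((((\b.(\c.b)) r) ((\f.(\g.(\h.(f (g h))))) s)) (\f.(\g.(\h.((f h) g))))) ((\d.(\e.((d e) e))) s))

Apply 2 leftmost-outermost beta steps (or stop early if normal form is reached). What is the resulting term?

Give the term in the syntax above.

Answer: ((r (\f.(\g.(\h.((f h) g))))) ((\d.(\e.((d e) e))) s))

Derivation:
Step 0: (((((\b.(\c.b)) r) ((\f.(\g.(\h.(f (g h))))) s)) (\f.(\g.(\h.((f h) g))))) ((\d.(\e.((d e) e))) s))
Step 1: ((((\c.r) ((\f.(\g.(\h.(f (g h))))) s)) (\f.(\g.(\h.((f h) g))))) ((\d.(\e.((d e) e))) s))
Step 2: ((r (\f.(\g.(\h.((f h) g))))) ((\d.(\e.((d e) e))) s))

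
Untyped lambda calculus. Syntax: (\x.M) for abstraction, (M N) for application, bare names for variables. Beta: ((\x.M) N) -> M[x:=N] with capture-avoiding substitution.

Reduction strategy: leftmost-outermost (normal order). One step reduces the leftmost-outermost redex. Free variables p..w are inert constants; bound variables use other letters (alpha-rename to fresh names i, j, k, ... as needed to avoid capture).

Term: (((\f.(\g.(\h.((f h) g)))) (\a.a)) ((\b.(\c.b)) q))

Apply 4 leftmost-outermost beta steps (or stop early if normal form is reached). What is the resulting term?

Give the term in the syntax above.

Answer: (\h.(h (\c.q)))

Derivation:
Step 0: (((\f.(\g.(\h.((f h) g)))) (\a.a)) ((\b.(\c.b)) q))
Step 1: ((\g.(\h.(((\a.a) h) g))) ((\b.(\c.b)) q))
Step 2: (\h.(((\a.a) h) ((\b.(\c.b)) q)))
Step 3: (\h.(h ((\b.(\c.b)) q)))
Step 4: (\h.(h (\c.q)))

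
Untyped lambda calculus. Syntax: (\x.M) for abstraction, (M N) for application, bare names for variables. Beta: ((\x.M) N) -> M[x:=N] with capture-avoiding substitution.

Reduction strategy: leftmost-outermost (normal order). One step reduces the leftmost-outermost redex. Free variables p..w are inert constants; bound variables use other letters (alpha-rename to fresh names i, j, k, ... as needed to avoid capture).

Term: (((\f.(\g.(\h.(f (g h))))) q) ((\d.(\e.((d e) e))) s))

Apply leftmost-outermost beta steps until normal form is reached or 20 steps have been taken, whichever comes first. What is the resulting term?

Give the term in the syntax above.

Step 0: (((\f.(\g.(\h.(f (g h))))) q) ((\d.(\e.((d e) e))) s))
Step 1: ((\g.(\h.(q (g h)))) ((\d.(\e.((d e) e))) s))
Step 2: (\h.(q (((\d.(\e.((d e) e))) s) h)))
Step 3: (\h.(q ((\e.((s e) e)) h)))
Step 4: (\h.(q ((s h) h)))

Answer: (\h.(q ((s h) h)))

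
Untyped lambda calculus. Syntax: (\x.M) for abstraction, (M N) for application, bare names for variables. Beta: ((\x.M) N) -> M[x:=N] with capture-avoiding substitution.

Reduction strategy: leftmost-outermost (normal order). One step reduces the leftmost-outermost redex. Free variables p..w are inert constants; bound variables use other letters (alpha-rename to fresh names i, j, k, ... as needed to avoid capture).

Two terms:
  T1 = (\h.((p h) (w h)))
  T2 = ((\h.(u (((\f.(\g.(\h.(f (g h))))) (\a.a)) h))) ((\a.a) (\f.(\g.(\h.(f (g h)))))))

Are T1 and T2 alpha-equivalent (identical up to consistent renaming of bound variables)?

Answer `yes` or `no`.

Term 1: (\h.((p h) (w h)))
Term 2: ((\h.(u (((\f.(\g.(\h.(f (g h))))) (\a.a)) h))) ((\a.a) (\f.(\g.(\h.(f (g h)))))))
Alpha-equivalence: compare structure up to binder renaming.
Result: False

Answer: no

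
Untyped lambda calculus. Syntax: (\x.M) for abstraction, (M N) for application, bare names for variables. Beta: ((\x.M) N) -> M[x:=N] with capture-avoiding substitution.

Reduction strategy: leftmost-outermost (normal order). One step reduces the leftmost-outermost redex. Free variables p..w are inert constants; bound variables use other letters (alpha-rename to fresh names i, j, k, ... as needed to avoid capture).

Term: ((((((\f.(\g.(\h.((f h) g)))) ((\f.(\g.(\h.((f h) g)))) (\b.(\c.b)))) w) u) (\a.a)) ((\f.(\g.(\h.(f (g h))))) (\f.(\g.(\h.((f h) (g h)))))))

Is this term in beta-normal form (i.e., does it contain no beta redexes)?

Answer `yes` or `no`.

Answer: no

Derivation:
Term: ((((((\f.(\g.(\h.((f h) g)))) ((\f.(\g.(\h.((f h) g)))) (\b.(\c.b)))) w) u) (\a.a)) ((\f.(\g.(\h.(f (g h))))) (\f.(\g.(\h.((f h) (g h)))))))
Found 3 beta redex(es).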